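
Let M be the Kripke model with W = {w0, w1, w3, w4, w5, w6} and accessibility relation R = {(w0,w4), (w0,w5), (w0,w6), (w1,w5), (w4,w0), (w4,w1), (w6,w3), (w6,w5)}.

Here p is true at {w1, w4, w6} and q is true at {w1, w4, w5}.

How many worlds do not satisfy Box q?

w0: successors {w4, w5, w6}; q there: w4:T, w5:T, w6:F. ✗
w1: successors {w5}; q there: w5:T. ✓
w3: no successors, so Box q holds vacuously. ✓
w4: successors {w0, w1}; q there: w0:F, w1:T. ✗
w5: no successors, so Box q holds vacuously. ✓
w6: successors {w3, w5}; q there: w3:F, w5:T. ✗
Satisfying worlds: {w1, w3, w5}.
So Box q fails at the other 3 worlds.

3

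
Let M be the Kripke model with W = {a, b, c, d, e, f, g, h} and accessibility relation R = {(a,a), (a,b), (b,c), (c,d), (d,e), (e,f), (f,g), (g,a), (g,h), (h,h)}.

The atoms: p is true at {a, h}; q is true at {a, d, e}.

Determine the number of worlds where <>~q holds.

6

a: successors {a, b}; ~q there: a:F, b:T. ✓
b: successors {c}; ~q there: c:T. ✓
c: successors {d}; ~q there: d:F. ✗
d: successors {e}; ~q there: e:F. ✗
e: successors {f}; ~q there: f:T. ✓
f: successors {g}; ~q there: g:T. ✓
g: successors {a, h}; ~q there: a:F, h:T. ✓
h: successors {h}; ~q there: h:T. ✓
Satisfying worlds: {a, b, e, f, g, h}.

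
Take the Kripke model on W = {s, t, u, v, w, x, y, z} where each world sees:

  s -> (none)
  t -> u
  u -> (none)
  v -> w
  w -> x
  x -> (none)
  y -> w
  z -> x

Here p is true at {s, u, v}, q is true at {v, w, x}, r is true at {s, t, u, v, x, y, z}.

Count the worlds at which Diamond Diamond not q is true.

s: no successors, so Diamond Diamond not q fails. ✗
t: successors {u}; Diamond not q there: u:F. ✗
u: no successors, so Diamond Diamond not q fails. ✗
v: successors {w}; Diamond not q there: w:F. ✗
w: successors {x}; Diamond not q there: x:F. ✗
x: no successors, so Diamond Diamond not q fails. ✗
y: successors {w}; Diamond not q there: w:F. ✗
z: successors {x}; Diamond not q there: x:F. ✗
Satisfying worlds: ∅.

0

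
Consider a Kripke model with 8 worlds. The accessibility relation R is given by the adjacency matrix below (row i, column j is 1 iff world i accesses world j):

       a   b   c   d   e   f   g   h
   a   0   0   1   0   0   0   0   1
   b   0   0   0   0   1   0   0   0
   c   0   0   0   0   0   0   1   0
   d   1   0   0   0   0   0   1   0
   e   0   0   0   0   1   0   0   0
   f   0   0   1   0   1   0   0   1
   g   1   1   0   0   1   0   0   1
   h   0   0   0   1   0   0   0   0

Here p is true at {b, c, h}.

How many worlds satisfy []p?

a: successors {c, h}; p there: c:T, h:T. ✓
b: successors {e}; p there: e:F. ✗
c: successors {g}; p there: g:F. ✗
d: successors {a, g}; p there: a:F, g:F. ✗
e: successors {e}; p there: e:F. ✗
f: successors {c, e, h}; p there: c:T, e:F, h:T. ✗
g: successors {a, b, e, h}; p there: a:F, b:T, e:F, h:T. ✗
h: successors {d}; p there: d:F. ✗
Satisfying worlds: {a}.

1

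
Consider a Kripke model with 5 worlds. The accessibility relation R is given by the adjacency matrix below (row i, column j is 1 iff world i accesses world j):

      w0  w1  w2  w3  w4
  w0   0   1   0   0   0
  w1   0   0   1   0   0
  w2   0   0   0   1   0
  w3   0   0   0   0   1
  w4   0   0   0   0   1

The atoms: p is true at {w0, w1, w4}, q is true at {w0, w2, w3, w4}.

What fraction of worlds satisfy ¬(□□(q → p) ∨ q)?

1/5

w0: □□(q → p) ∨ q is T. ✗
w1: □□(q → p) ∨ q is F. ✓
w2: □□(q → p) ∨ q is T. ✗
w3: □□(q → p) ∨ q is T. ✗
w4: □□(q → p) ∨ q is T. ✗
That's 1 of 5 worlds, so 1/5.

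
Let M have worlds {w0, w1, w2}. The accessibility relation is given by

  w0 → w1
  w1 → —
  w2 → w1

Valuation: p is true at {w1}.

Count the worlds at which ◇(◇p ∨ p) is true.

2

w0: successors {w1}; ◇p ∨ p there: w1:T. ✓
w1: no successors, so ◇(◇p ∨ p) fails. ✗
w2: successors {w1}; ◇p ∨ p there: w1:T. ✓
Satisfying worlds: {w0, w2}.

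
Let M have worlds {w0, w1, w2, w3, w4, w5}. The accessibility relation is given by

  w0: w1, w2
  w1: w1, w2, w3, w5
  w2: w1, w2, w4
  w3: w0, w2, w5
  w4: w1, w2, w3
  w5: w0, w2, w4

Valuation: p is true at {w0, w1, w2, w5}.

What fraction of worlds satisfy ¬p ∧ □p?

w0: ¬p is F, □p is T. ✗
w1: ¬p is F, □p is F. ✗
w2: ¬p is F, □p is F. ✗
w3: ¬p is T, □p is T. ✓
w4: ¬p is T, □p is F. ✗
w5: ¬p is F, □p is F. ✗
That's 1 of 6 worlds, so 1/6.

1/6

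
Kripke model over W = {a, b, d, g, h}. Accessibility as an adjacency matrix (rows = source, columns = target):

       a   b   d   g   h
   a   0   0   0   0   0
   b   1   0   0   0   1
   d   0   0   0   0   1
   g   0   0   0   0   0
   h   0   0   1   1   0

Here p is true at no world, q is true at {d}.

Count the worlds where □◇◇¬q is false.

2

a: no successors, so □◇◇¬q holds vacuously. ✓
b: successors {a, h}; ◇◇¬q there: a:F, h:T. ✗
d: successors {h}; ◇◇¬q there: h:T. ✓
g: no successors, so □◇◇¬q holds vacuously. ✓
h: successors {d, g}; ◇◇¬q there: d:T, g:F. ✗
Satisfying worlds: {a, d, g}.
So □◇◇¬q fails at the other 2 worlds.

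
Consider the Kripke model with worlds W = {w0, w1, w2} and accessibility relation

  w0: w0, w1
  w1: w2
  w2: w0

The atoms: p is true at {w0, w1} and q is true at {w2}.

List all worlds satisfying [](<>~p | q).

{w1}

w0: successors {w0, w1}; <>~p | q there: w0:F, w1:T. ✗
w1: successors {w2}; <>~p | q there: w2:T. ✓
w2: successors {w0}; <>~p | q there: w0:F. ✗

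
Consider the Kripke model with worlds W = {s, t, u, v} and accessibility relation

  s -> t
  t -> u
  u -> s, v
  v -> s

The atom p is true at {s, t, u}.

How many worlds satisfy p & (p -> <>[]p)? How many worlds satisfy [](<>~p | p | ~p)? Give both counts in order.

For p & (p -> <>[]p):
s: p is T, p -> <>[]p is T. ✓
t: p is T, p -> <>[]p is F. ✗
u: p is T, p -> <>[]p is T. ✓
v: p is F, p -> <>[]p is T. ✗
— 2 worlds.
For [](<>~p | p | ~p):
s: successors {t}; <>~p | p | ~p there: t:T. ✓
t: successors {u}; <>~p | p | ~p there: u:T. ✓
u: successors {s, v}; <>~p | p | ~p there: s:T, v:T. ✓
v: successors {s}; <>~p | p | ~p there: s:T. ✓
— 4 worlds.

2 and 4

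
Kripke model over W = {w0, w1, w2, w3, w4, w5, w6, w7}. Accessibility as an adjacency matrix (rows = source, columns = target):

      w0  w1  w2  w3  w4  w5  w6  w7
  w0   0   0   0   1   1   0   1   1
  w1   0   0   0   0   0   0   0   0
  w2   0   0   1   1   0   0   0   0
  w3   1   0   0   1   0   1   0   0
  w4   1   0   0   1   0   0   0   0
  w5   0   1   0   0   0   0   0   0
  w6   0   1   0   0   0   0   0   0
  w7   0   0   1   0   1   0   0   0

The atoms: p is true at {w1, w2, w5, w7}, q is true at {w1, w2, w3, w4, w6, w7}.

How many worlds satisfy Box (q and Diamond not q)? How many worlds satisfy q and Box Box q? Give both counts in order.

1 and 2

For Box (q and Diamond not q):
w0: successors {w3, w4, w6, w7}; q and Diamond not q there: w3:T, w4:T, w6:F, w7:F. ✗
w1: no successors, so Box (q and Diamond not q) holds vacuously. ✓
w2: successors {w2, w3}; q and Diamond not q there: w2:F, w3:T. ✗
w3: successors {w0, w3, w5}; q and Diamond not q there: w0:F, w3:T, w5:F. ✗
w4: successors {w0, w3}; q and Diamond not q there: w0:F, w3:T. ✗
w5: successors {w1}; q and Diamond not q there: w1:F. ✗
w6: successors {w1}; q and Diamond not q there: w1:F. ✗
w7: successors {w2, w4}; q and Diamond not q there: w2:F, w4:T. ✗
— 1 world.
For q and Box Box q:
w0: q is F, Box Box q is F. ✗
w1: q is T, Box Box q is T. ✓
w2: q is T, Box Box q is F. ✗
w3: q is T, Box Box q is F. ✗
w4: q is T, Box Box q is F. ✗
w5: q is F, Box Box q is T. ✗
w6: q is T, Box Box q is T. ✓
w7: q is T, Box Box q is F. ✗
— 2 worlds.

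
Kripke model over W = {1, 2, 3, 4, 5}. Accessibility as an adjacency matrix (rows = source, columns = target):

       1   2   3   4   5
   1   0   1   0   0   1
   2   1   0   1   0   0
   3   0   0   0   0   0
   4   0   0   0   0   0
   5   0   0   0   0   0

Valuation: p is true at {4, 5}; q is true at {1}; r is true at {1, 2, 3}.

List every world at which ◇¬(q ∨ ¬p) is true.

1: successors {2, 5}; ¬(q ∨ ¬p) there: 2:F, 5:T. ✓
2: successors {1, 3}; ¬(q ∨ ¬p) there: 1:F, 3:F. ✗
3: no successors, so ◇¬(q ∨ ¬p) fails. ✗
4: no successors, so ◇¬(q ∨ ¬p) fails. ✗
5: no successors, so ◇¬(q ∨ ¬p) fails. ✗

{1}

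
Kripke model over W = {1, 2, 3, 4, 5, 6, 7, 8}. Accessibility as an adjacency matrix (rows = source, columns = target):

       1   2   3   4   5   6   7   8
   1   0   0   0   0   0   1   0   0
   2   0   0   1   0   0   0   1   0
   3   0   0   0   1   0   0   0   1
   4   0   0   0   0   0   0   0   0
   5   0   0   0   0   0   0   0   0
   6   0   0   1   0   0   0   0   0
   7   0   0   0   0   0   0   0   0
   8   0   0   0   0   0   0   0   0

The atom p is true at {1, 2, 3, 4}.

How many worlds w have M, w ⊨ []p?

1: successors {6}; p there: 6:F. ✗
2: successors {3, 7}; p there: 3:T, 7:F. ✗
3: successors {4, 8}; p there: 4:T, 8:F. ✗
4: no successors, so []p holds vacuously. ✓
5: no successors, so []p holds vacuously. ✓
6: successors {3}; p there: 3:T. ✓
7: no successors, so []p holds vacuously. ✓
8: no successors, so []p holds vacuously. ✓
Satisfying worlds: {4, 5, 6, 7, 8}.

5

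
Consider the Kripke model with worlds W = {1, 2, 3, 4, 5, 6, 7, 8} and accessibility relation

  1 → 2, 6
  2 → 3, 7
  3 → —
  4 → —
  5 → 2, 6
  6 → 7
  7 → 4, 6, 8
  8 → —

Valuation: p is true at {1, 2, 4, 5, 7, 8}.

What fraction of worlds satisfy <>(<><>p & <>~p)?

1: successors {2, 6}; <><>p & <>~p there: 2:T, 6:F. ✓
2: successors {3, 7}; <><>p & <>~p there: 3:F, 7:T. ✓
3: no successors, so <>(<><>p & <>~p) fails. ✗
4: no successors, so <>(<><>p & <>~p) fails. ✗
5: successors {2, 6}; <><>p & <>~p there: 2:T, 6:F. ✓
6: successors {7}; <><>p & <>~p there: 7:T. ✓
7: successors {4, 6, 8}; <><>p & <>~p there: 4:F, 6:F, 8:F. ✗
8: no successors, so <>(<><>p & <>~p) fails. ✗
That's 4 of 8 worlds, so 4/8 = 1/2.

1/2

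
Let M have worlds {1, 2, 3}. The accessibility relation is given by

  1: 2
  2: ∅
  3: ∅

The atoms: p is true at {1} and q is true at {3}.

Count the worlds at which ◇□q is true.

1: successors {2}; □q there: 2:T. ✓
2: no successors, so ◇□q fails. ✗
3: no successors, so ◇□q fails. ✗
Satisfying worlds: {1}.

1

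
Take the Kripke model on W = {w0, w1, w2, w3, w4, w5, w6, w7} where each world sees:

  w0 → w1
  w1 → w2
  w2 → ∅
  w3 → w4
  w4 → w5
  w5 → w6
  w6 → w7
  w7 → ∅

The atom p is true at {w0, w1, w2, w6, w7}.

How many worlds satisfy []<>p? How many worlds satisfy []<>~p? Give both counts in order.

5 and 3

For []<>p:
w0: successors {w1}; <>p there: w1:T. ✓
w1: successors {w2}; <>p there: w2:F. ✗
w2: no successors, so []<>p holds vacuously. ✓
w3: successors {w4}; <>p there: w4:F. ✗
w4: successors {w5}; <>p there: w5:T. ✓
w5: successors {w6}; <>p there: w6:T. ✓
w6: successors {w7}; <>p there: w7:F. ✗
w7: no successors, so []<>p holds vacuously. ✓
— 5 worlds.
For []<>~p:
w0: successors {w1}; <>~p there: w1:F. ✗
w1: successors {w2}; <>~p there: w2:F. ✗
w2: no successors, so []<>~p holds vacuously. ✓
w3: successors {w4}; <>~p there: w4:T. ✓
w4: successors {w5}; <>~p there: w5:F. ✗
w5: successors {w6}; <>~p there: w6:F. ✗
w6: successors {w7}; <>~p there: w7:F. ✗
w7: no successors, so []<>~p holds vacuously. ✓
— 3 worlds.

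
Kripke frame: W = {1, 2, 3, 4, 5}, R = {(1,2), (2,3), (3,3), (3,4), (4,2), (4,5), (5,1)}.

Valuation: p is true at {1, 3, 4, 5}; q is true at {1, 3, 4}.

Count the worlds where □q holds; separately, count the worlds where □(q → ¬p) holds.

For □q:
1: successors {2}; q there: 2:F. ✗
2: successors {3}; q there: 3:T. ✓
3: successors {3, 4}; q there: 3:T, 4:T. ✓
4: successors {2, 5}; q there: 2:F, 5:F. ✗
5: successors {1}; q there: 1:T. ✓
— 3 worlds.
For □(q → ¬p):
1: successors {2}; q → ¬p there: 2:T. ✓
2: successors {3}; q → ¬p there: 3:F. ✗
3: successors {3, 4}; q → ¬p there: 3:F, 4:F. ✗
4: successors {2, 5}; q → ¬p there: 2:T, 5:T. ✓
5: successors {1}; q → ¬p there: 1:F. ✗
— 2 worlds.

3 and 2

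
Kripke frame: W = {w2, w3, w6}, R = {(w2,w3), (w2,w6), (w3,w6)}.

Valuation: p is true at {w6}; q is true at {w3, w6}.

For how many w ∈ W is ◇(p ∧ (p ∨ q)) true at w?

2

w2: successors {w3, w6}; p ∧ (p ∨ q) there: w3:F, w6:T. ✓
w3: successors {w6}; p ∧ (p ∨ q) there: w6:T. ✓
w6: no successors, so ◇(p ∧ (p ∨ q)) fails. ✗
Satisfying worlds: {w2, w3}.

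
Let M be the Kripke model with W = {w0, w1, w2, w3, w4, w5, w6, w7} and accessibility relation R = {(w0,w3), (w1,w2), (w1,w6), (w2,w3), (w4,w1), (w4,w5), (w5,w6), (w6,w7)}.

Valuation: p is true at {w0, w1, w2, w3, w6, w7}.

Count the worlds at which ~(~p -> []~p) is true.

2

w0: ~p -> []~p is T. ✗
w1: ~p -> []~p is T. ✗
w2: ~p -> []~p is T. ✗
w3: ~p -> []~p is T. ✗
w4: ~p -> []~p is F. ✓
w5: ~p -> []~p is F. ✓
w6: ~p -> []~p is T. ✗
w7: ~p -> []~p is T. ✗
Satisfying worlds: {w4, w5}.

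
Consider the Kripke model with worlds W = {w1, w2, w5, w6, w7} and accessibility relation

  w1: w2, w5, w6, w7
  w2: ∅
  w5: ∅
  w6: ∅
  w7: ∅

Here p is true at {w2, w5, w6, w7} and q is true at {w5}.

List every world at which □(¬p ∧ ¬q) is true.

{w2, w5, w6, w7}

w1: successors {w2, w5, w6, w7}; ¬p ∧ ¬q there: w2:F, w5:F, w6:F, w7:F. ✗
w2: no successors, so □(¬p ∧ ¬q) holds vacuously. ✓
w5: no successors, so □(¬p ∧ ¬q) holds vacuously. ✓
w6: no successors, so □(¬p ∧ ¬q) holds vacuously. ✓
w7: no successors, so □(¬p ∧ ¬q) holds vacuously. ✓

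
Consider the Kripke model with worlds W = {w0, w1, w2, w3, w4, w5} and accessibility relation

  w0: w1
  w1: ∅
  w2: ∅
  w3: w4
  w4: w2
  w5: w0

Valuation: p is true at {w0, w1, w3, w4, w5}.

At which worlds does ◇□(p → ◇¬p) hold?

{w0, w3, w4}

w0: successors {w1}; □(p → ◇¬p) there: w1:T. ✓
w1: no successors, so ◇□(p → ◇¬p) fails. ✗
w2: no successors, so ◇□(p → ◇¬p) fails. ✗
w3: successors {w4}; □(p → ◇¬p) there: w4:T. ✓
w4: successors {w2}; □(p → ◇¬p) there: w2:T. ✓
w5: successors {w0}; □(p → ◇¬p) there: w0:F. ✗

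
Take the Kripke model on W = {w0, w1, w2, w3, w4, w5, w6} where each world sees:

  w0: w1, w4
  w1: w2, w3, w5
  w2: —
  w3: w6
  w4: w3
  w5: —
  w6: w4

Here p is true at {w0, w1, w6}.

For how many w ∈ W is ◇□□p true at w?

3

w0: successors {w1, w4}; □□p there: w1:T, w4:T. ✓
w1: successors {w2, w3, w5}; □□p there: w2:T, w3:F, w5:T. ✓
w2: no successors, so ◇□□p fails. ✗
w3: successors {w6}; □□p there: w6:F. ✗
w4: successors {w3}; □□p there: w3:F. ✗
w5: no successors, so ◇□□p fails. ✗
w6: successors {w4}; □□p there: w4:T. ✓
Satisfying worlds: {w0, w1, w6}.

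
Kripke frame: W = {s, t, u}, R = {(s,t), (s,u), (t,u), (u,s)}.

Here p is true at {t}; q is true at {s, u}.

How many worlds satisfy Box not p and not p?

1

s: Box not p is F, not p is T. ✗
t: Box not p is T, not p is F. ✗
u: Box not p is T, not p is T. ✓
Satisfying worlds: {u}.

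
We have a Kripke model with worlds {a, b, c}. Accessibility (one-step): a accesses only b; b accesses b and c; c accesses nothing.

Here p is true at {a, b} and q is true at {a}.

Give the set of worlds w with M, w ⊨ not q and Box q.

a: not q is F, Box q is F. ✗
b: not q is T, Box q is F. ✗
c: not q is T, Box q is T. ✓

{c}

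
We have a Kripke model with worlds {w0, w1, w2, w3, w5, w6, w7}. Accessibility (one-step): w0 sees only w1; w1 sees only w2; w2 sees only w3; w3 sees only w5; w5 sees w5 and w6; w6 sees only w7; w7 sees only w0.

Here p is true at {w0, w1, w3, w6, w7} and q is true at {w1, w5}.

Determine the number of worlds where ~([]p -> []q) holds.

w0: []p -> []q is T. ✗
w1: []p -> []q is T. ✗
w2: []p -> []q is F. ✓
w3: []p -> []q is T. ✗
w5: []p -> []q is T. ✗
w6: []p -> []q is F. ✓
w7: []p -> []q is F. ✓
Satisfying worlds: {w2, w6, w7}.

3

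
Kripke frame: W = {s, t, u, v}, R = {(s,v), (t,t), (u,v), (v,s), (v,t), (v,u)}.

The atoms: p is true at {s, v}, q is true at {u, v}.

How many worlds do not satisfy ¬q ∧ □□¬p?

3

s: ¬q is T, □□¬p is F. ✗
t: ¬q is T, □□¬p is T. ✓
u: ¬q is F, □□¬p is F. ✗
v: ¬q is F, □□¬p is F. ✗
Satisfying worlds: {t}.
So ¬q ∧ □□¬p fails at the other 3 worlds.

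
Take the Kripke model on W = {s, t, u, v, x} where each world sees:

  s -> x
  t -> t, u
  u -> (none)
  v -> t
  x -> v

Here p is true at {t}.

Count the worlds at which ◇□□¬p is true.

1

s: successors {x}; □□¬p there: x:F. ✗
t: successors {t, u}; □□¬p there: t:F, u:T. ✓
u: no successors, so ◇□□¬p fails. ✗
v: successors {t}; □□¬p there: t:F. ✗
x: successors {v}; □□¬p there: v:F. ✗
Satisfying worlds: {t}.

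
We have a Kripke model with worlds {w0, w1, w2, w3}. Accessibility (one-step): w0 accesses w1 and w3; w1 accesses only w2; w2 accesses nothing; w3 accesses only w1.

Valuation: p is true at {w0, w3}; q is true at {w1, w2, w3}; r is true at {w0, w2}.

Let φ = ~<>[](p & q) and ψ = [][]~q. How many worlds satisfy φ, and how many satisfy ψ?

3 and 2

For ~<>[](p & q):
w0: <>[](p & q) is F. ✓
w1: <>[](p & q) is T. ✗
w2: <>[](p & q) is F. ✓
w3: <>[](p & q) is F. ✓
— 3 worlds.
For [][]~q:
w0: successors {w1, w3}; []~q there: w1:F, w3:F. ✗
w1: successors {w2}; []~q there: w2:T. ✓
w2: no successors, so [][]~q holds vacuously. ✓
w3: successors {w1}; []~q there: w1:F. ✗
— 2 worlds.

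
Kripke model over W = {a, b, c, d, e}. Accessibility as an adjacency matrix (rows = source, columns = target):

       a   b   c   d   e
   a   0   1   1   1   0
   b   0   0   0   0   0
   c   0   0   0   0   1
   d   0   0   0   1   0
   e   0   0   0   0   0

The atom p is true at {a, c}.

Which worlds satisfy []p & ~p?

{b, e}

a: []p is F, ~p is F. ✗
b: []p is T, ~p is T. ✓
c: []p is F, ~p is F. ✗
d: []p is F, ~p is T. ✗
e: []p is T, ~p is T. ✓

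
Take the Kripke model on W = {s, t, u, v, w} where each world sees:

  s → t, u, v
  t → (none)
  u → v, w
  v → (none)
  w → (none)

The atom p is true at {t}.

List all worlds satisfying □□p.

s: successors {t, u, v}; □p there: t:T, u:F, v:T. ✗
t: no successors, so □□p holds vacuously. ✓
u: successors {v, w}; □p there: v:T, w:T. ✓
v: no successors, so □□p holds vacuously. ✓
w: no successors, so □□p holds vacuously. ✓

{t, u, v, w}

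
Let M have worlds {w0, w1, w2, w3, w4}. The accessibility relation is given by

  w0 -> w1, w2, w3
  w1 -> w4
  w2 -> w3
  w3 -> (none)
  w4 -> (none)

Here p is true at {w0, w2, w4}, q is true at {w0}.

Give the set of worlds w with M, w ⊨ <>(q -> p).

w0: successors {w1, w2, w3}; q -> p there: w1:T, w2:T, w3:T. ✓
w1: successors {w4}; q -> p there: w4:T. ✓
w2: successors {w3}; q -> p there: w3:T. ✓
w3: no successors, so <>(q -> p) fails. ✗
w4: no successors, so <>(q -> p) fails. ✗

{w0, w1, w2}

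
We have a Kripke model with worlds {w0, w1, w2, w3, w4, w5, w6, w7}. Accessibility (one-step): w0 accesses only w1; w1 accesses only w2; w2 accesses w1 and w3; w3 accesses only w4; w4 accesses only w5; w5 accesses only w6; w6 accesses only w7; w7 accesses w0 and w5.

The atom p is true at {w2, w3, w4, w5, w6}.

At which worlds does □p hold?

w0: successors {w1}; p there: w1:F. ✗
w1: successors {w2}; p there: w2:T. ✓
w2: successors {w1, w3}; p there: w1:F, w3:T. ✗
w3: successors {w4}; p there: w4:T. ✓
w4: successors {w5}; p there: w5:T. ✓
w5: successors {w6}; p there: w6:T. ✓
w6: successors {w7}; p there: w7:F. ✗
w7: successors {w0, w5}; p there: w0:F, w5:T. ✗

{w1, w3, w4, w5}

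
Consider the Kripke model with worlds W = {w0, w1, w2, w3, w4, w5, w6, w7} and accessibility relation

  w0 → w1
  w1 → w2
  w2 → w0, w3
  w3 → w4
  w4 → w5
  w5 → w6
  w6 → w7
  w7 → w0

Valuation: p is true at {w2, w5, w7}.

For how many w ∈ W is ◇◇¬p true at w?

5

w0: successors {w1}; ◇¬p there: w1:F. ✗
w1: successors {w2}; ◇¬p there: w2:T. ✓
w2: successors {w0, w3}; ◇¬p there: w0:T, w3:T. ✓
w3: successors {w4}; ◇¬p there: w4:F. ✗
w4: successors {w5}; ◇¬p there: w5:T. ✓
w5: successors {w6}; ◇¬p there: w6:F. ✗
w6: successors {w7}; ◇¬p there: w7:T. ✓
w7: successors {w0}; ◇¬p there: w0:T. ✓
Satisfying worlds: {w1, w2, w4, w6, w7}.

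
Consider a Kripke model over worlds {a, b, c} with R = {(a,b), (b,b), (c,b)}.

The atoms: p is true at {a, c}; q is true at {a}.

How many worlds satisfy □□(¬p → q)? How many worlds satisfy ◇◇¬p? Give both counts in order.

For □□(¬p → q):
a: successors {b}; □(¬p → q) there: b:F. ✗
b: successors {b}; □(¬p → q) there: b:F. ✗
c: successors {b}; □(¬p → q) there: b:F. ✗
— 0 worlds.
For ◇◇¬p:
a: successors {b}; ◇¬p there: b:T. ✓
b: successors {b}; ◇¬p there: b:T. ✓
c: successors {b}; ◇¬p there: b:T. ✓
— 3 worlds.

0 and 3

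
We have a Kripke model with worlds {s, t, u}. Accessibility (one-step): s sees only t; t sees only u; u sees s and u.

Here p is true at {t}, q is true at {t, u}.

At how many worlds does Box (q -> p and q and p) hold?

1

s: successors {t}; q -> p and q and p there: t:T. ✓
t: successors {u}; q -> p and q and p there: u:F. ✗
u: successors {s, u}; q -> p and q and p there: s:T, u:F. ✗
Satisfying worlds: {s}.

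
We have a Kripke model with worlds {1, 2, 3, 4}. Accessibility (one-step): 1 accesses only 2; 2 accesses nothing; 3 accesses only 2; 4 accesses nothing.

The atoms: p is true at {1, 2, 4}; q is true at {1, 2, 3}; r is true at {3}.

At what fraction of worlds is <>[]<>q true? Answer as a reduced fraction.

1/2

1: successors {2}; []<>q there: 2:T. ✓
2: no successors, so <>[]<>q fails. ✗
3: successors {2}; []<>q there: 2:T. ✓
4: no successors, so <>[]<>q fails. ✗
That's 2 of 4 worlds, so 2/4 = 1/2.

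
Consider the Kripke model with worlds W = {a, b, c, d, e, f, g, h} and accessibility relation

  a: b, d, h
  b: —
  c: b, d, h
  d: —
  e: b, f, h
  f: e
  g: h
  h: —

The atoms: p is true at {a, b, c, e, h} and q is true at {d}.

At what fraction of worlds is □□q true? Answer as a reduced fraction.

3/4

a: successors {b, d, h}; □q there: b:T, d:T, h:T. ✓
b: no successors, so □□q holds vacuously. ✓
c: successors {b, d, h}; □q there: b:T, d:T, h:T. ✓
d: no successors, so □□q holds vacuously. ✓
e: successors {b, f, h}; □q there: b:T, f:F, h:T. ✗
f: successors {e}; □q there: e:F. ✗
g: successors {h}; □q there: h:T. ✓
h: no successors, so □□q holds vacuously. ✓
That's 6 of 8 worlds, so 6/8 = 3/4.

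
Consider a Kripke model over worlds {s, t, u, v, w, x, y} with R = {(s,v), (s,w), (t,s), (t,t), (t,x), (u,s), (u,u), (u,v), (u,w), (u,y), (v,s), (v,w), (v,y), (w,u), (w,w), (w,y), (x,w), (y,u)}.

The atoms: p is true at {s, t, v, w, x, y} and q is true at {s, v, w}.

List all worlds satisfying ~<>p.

{y}

s: <>p is T. ✗
t: <>p is T. ✗
u: <>p is T. ✗
v: <>p is T. ✗
w: <>p is T. ✗
x: <>p is T. ✗
y: <>p is F. ✓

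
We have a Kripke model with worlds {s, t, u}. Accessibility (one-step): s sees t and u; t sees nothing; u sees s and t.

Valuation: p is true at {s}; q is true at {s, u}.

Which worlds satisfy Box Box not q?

s: successors {t, u}; Box not q there: t:T, u:F. ✗
t: no successors, so Box Box not q holds vacuously. ✓
u: successors {s, t}; Box not q there: s:F, t:T. ✗

{t}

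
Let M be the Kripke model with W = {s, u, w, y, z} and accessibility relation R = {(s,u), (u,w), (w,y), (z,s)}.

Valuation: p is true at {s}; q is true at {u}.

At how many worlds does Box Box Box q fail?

s: successors {u}; Box Box q there: u:F. ✗
u: successors {w}; Box Box q there: w:T. ✓
w: successors {y}; Box Box q there: y:T. ✓
y: no successors, so Box Box Box q holds vacuously. ✓
z: successors {s}; Box Box q there: s:F. ✗
Satisfying worlds: {u, w, y}.
So Box Box Box q fails at the other 2 worlds.

2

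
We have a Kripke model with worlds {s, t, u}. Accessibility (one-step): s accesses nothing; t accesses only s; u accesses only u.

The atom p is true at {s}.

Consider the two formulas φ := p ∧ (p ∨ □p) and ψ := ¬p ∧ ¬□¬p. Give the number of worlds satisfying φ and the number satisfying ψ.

For p ∧ (p ∨ □p):
s: p is T, p ∨ □p is T. ✓
t: p is F, p ∨ □p is T. ✗
u: p is F, p ∨ □p is F. ✗
— 1 world.
For ¬p ∧ ¬□¬p:
s: ¬p is F, ¬□¬p is F. ✗
t: ¬p is T, ¬□¬p is T. ✓
u: ¬p is T, ¬□¬p is F. ✗
— 1 world.

1 and 1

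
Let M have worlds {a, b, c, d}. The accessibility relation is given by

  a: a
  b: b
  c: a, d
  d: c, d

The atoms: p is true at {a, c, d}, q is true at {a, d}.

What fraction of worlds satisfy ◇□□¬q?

1/4

a: successors {a}; □□¬q there: a:F. ✗
b: successors {b}; □□¬q there: b:T. ✓
c: successors {a, d}; □□¬q there: a:F, d:F. ✗
d: successors {c, d}; □□¬q there: c:F, d:F. ✗
That's 1 of 4 worlds, so 1/4.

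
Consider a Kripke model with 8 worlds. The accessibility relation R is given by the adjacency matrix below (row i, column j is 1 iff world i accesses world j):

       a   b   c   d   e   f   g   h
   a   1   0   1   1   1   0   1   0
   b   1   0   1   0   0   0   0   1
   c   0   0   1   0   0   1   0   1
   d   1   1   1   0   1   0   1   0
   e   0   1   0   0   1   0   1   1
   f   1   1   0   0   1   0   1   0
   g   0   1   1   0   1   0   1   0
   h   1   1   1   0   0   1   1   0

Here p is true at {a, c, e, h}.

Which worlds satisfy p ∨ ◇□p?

a: p is T, ◇□p is F. ✓
b: p is F, ◇□p is F. ✗
c: p is T, ◇□p is F. ✓
d: p is F, ◇□p is T. ✓
e: p is T, ◇□p is T. ✓
f: p is F, ◇□p is T. ✓
g: p is F, ◇□p is T. ✓
h: p is T, ◇□p is T. ✓

{a, c, d, e, f, g, h}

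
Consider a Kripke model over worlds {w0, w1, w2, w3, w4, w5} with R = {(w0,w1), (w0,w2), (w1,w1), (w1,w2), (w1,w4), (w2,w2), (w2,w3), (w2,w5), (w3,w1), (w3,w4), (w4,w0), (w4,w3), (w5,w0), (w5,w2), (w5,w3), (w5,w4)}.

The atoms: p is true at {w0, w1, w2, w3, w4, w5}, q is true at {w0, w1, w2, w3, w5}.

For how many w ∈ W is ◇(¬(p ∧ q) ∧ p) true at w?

3

w0: successors {w1, w2}; ¬(p ∧ q) ∧ p there: w1:F, w2:F. ✗
w1: successors {w1, w2, w4}; ¬(p ∧ q) ∧ p there: w1:F, w2:F, w4:T. ✓
w2: successors {w2, w3, w5}; ¬(p ∧ q) ∧ p there: w2:F, w3:F, w5:F. ✗
w3: successors {w1, w4}; ¬(p ∧ q) ∧ p there: w1:F, w4:T. ✓
w4: successors {w0, w3}; ¬(p ∧ q) ∧ p there: w0:F, w3:F. ✗
w5: successors {w0, w2, w3, w4}; ¬(p ∧ q) ∧ p there: w0:F, w2:F, w3:F, w4:T. ✓
Satisfying worlds: {w1, w3, w5}.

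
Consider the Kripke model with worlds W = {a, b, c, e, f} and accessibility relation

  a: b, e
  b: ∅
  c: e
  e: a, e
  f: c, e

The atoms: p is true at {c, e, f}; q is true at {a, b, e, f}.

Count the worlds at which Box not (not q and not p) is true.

a: successors {b, e}; not (not q and not p) there: b:T, e:T. ✓
b: no successors, so Box not (not q and not p) holds vacuously. ✓
c: successors {e}; not (not q and not p) there: e:T. ✓
e: successors {a, e}; not (not q and not p) there: a:T, e:T. ✓
f: successors {c, e}; not (not q and not p) there: c:T, e:T. ✓
Satisfying worlds: {a, b, c, e, f}.

5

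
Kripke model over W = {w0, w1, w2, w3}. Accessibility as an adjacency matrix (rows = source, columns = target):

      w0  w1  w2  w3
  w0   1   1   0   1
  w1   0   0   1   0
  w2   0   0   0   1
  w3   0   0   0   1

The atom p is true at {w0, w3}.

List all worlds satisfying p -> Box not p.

w0: p is T, Box not p is F. ✗
w1: p is F, Box not p is T. ✓
w2: p is F, Box not p is F. ✓
w3: p is T, Box not p is F. ✗

{w1, w2}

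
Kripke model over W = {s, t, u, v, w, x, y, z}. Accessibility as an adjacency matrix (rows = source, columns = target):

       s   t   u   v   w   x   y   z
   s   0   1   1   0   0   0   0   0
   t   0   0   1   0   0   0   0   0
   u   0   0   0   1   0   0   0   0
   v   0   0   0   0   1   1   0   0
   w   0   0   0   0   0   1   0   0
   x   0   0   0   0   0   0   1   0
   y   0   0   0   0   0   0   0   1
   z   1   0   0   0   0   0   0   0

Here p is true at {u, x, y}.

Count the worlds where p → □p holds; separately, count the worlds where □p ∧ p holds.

6 and 1

For p → □p:
s: p is F, □p is F. ✓
t: p is F, □p is T. ✓
u: p is T, □p is F. ✗
v: p is F, □p is F. ✓
w: p is F, □p is T. ✓
x: p is T, □p is T. ✓
y: p is T, □p is F. ✗
z: p is F, □p is F. ✓
— 6 worlds.
For □p ∧ p:
s: □p is F, p is F. ✗
t: □p is T, p is F. ✗
u: □p is F, p is T. ✗
v: □p is F, p is F. ✗
w: □p is T, p is F. ✗
x: □p is T, p is T. ✓
y: □p is F, p is T. ✗
z: □p is F, p is F. ✗
— 1 world.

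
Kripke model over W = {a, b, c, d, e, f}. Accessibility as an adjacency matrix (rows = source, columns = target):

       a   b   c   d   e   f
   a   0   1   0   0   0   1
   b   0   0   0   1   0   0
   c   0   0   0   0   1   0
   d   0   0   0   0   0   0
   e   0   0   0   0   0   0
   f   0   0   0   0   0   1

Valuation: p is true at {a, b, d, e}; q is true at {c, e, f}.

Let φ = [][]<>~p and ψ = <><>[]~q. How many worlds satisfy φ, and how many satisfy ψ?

For [][]<>~p:
a: successors {b, f}; []<>~p there: b:F, f:T. ✗
b: successors {d}; []<>~p there: d:T. ✓
c: successors {e}; []<>~p there: e:T. ✓
d: no successors, so [][]<>~p holds vacuously. ✓
e: no successors, so [][]<>~p holds vacuously. ✓
f: successors {f}; []<>~p there: f:T. ✓
— 5 worlds.
For <><>[]~q:
a: successors {b, f}; <>[]~q there: b:T, f:F. ✓
b: successors {d}; <>[]~q there: d:F. ✗
c: successors {e}; <>[]~q there: e:F. ✗
d: no successors, so <><>[]~q fails. ✗
e: no successors, so <><>[]~q fails. ✗
f: successors {f}; <>[]~q there: f:F. ✗
— 1 world.

5 and 1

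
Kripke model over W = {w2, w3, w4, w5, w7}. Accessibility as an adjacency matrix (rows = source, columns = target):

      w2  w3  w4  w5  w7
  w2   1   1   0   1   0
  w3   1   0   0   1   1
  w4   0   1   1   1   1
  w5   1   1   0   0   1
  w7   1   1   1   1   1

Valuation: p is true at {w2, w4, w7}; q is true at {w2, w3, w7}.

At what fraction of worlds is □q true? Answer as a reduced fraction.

w2: successors {w2, w3, w5}; q there: w2:T, w3:T, w5:F. ✗
w3: successors {w2, w5, w7}; q there: w2:T, w5:F, w7:T. ✗
w4: successors {w3, w4, w5, w7}; q there: w3:T, w4:F, w5:F, w7:T. ✗
w5: successors {w2, w3, w7}; q there: w2:T, w3:T, w7:T. ✓
w7: successors {w2, w3, w4, w5, w7}; q there: w2:T, w3:T, w4:F, w5:F, w7:T. ✗
That's 1 of 5 worlds, so 1/5.

1/5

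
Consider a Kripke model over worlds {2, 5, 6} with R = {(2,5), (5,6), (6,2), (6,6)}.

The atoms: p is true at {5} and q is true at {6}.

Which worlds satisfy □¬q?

2: successors {5}; ¬q there: 5:T. ✓
5: successors {6}; ¬q there: 6:F. ✗
6: successors {2, 6}; ¬q there: 2:T, 6:F. ✗

{2}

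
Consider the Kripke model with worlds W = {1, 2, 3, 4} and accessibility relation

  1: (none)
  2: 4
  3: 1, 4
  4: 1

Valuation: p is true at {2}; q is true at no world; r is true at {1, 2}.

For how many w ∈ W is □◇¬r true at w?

1

1: no successors, so □◇¬r holds vacuously. ✓
2: successors {4}; ◇¬r there: 4:F. ✗
3: successors {1, 4}; ◇¬r there: 1:F, 4:F. ✗
4: successors {1}; ◇¬r there: 1:F. ✗
Satisfying worlds: {1}.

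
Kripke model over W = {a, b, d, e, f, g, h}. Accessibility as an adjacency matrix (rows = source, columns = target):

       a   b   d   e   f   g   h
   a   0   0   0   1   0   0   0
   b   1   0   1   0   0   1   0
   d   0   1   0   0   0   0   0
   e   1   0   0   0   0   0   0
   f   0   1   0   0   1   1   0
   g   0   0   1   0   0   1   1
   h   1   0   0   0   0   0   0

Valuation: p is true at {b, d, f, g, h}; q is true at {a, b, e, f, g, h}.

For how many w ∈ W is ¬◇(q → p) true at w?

a: ◇(q → p) is F. ✓
b: ◇(q → p) is T. ✗
d: ◇(q → p) is T. ✗
e: ◇(q → p) is F. ✓
f: ◇(q → p) is T. ✗
g: ◇(q → p) is T. ✗
h: ◇(q → p) is F. ✓
Satisfying worlds: {a, e, h}.

3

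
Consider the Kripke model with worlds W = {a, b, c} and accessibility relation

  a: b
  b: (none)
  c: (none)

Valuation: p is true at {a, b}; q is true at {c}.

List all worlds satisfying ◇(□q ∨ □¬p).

{a}

a: successors {b}; □q ∨ □¬p there: b:T. ✓
b: no successors, so ◇(□q ∨ □¬p) fails. ✗
c: no successors, so ◇(□q ∨ □¬p) fails. ✗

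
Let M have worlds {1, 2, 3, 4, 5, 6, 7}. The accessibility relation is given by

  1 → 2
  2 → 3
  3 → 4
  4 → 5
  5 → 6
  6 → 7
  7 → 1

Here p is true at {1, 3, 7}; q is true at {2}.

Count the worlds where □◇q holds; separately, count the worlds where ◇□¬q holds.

For □◇q:
1: successors {2}; ◇q there: 2:F. ✗
2: successors {3}; ◇q there: 3:F. ✗
3: successors {4}; ◇q there: 4:F. ✗
4: successors {5}; ◇q there: 5:F. ✗
5: successors {6}; ◇q there: 6:F. ✗
6: successors {7}; ◇q there: 7:F. ✗
7: successors {1}; ◇q there: 1:T. ✓
— 1 world.
For ◇□¬q:
1: successors {2}; □¬q there: 2:T. ✓
2: successors {3}; □¬q there: 3:T. ✓
3: successors {4}; □¬q there: 4:T. ✓
4: successors {5}; □¬q there: 5:T. ✓
5: successors {6}; □¬q there: 6:T. ✓
6: successors {7}; □¬q there: 7:T. ✓
7: successors {1}; □¬q there: 1:F. ✗
— 6 worlds.

1 and 6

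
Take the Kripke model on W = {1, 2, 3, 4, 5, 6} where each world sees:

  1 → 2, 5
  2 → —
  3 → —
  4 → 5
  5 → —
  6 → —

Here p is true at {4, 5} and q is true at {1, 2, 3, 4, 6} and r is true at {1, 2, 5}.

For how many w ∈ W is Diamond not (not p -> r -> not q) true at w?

1: successors {2, 5}; not (not p -> r -> not q) there: 2:T, 5:F. ✓
2: no successors, so Diamond not (not p -> r -> not q) fails. ✗
3: no successors, so Diamond not (not p -> r -> not q) fails. ✗
4: successors {5}; not (not p -> r -> not q) there: 5:F. ✗
5: no successors, so Diamond not (not p -> r -> not q) fails. ✗
6: no successors, so Diamond not (not p -> r -> not q) fails. ✗
Satisfying worlds: {1}.

1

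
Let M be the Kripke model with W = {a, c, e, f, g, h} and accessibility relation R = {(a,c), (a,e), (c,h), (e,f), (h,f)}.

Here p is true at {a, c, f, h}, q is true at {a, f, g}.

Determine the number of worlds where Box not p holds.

a: successors {c, e}; not p there: c:F, e:T. ✗
c: successors {h}; not p there: h:F. ✗
e: successors {f}; not p there: f:F. ✗
f: no successors, so Box not p holds vacuously. ✓
g: no successors, so Box not p holds vacuously. ✓
h: successors {f}; not p there: f:F. ✗
Satisfying worlds: {f, g}.

2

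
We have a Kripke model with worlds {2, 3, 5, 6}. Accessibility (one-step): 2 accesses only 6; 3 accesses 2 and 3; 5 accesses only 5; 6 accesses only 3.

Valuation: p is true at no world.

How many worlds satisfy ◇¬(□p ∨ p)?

4

2: successors {6}; ¬(□p ∨ p) there: 6:T. ✓
3: successors {2, 3}; ¬(□p ∨ p) there: 2:T, 3:T. ✓
5: successors {5}; ¬(□p ∨ p) there: 5:T. ✓
6: successors {3}; ¬(□p ∨ p) there: 3:T. ✓
Satisfying worlds: {2, 3, 5, 6}.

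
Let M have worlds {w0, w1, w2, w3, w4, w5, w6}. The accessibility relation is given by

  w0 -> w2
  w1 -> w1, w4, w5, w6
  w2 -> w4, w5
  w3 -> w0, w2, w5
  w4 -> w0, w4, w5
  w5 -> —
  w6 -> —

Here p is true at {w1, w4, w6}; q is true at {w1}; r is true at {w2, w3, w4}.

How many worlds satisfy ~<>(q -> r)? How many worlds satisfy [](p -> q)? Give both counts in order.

For ~<>(q -> r):
w0: <>(q -> r) is T. ✗
w1: <>(q -> r) is T. ✗
w2: <>(q -> r) is T. ✗
w3: <>(q -> r) is T. ✗
w4: <>(q -> r) is T. ✗
w5: <>(q -> r) is F. ✓
w6: <>(q -> r) is F. ✓
— 2 worlds.
For [](p -> q):
w0: successors {w2}; p -> q there: w2:T. ✓
w1: successors {w1, w4, w5, w6}; p -> q there: w1:T, w4:F, w5:T, w6:F. ✗
w2: successors {w4, w5}; p -> q there: w4:F, w5:T. ✗
w3: successors {w0, w2, w5}; p -> q there: w0:T, w2:T, w5:T. ✓
w4: successors {w0, w4, w5}; p -> q there: w0:T, w4:F, w5:T. ✗
w5: no successors, so [](p -> q) holds vacuously. ✓
w6: no successors, so [](p -> q) holds vacuously. ✓
— 4 worlds.

2 and 4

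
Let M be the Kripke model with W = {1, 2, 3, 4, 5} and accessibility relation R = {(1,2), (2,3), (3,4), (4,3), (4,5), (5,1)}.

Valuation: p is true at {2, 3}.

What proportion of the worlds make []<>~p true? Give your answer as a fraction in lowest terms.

3/5

1: successors {2}; <>~p there: 2:F. ✗
2: successors {3}; <>~p there: 3:T. ✓
3: successors {4}; <>~p there: 4:T. ✓
4: successors {3, 5}; <>~p there: 3:T, 5:T. ✓
5: successors {1}; <>~p there: 1:F. ✗
That's 3 of 5 worlds, so 3/5.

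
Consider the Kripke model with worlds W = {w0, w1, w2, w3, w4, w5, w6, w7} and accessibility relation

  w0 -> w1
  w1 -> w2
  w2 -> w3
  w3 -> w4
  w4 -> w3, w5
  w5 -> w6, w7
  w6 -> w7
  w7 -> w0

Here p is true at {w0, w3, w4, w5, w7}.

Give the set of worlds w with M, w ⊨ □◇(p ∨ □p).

w0: successors {w1}; ◇(p ∨ □p) there: w1:T. ✓
w1: successors {w2}; ◇(p ∨ □p) there: w2:T. ✓
w2: successors {w3}; ◇(p ∨ □p) there: w3:T. ✓
w3: successors {w4}; ◇(p ∨ □p) there: w4:T. ✓
w4: successors {w3, w5}; ◇(p ∨ □p) there: w3:T, w5:T. ✓
w5: successors {w6, w7}; ◇(p ∨ □p) there: w6:T, w7:T. ✓
w6: successors {w7}; ◇(p ∨ □p) there: w7:T. ✓
w7: successors {w0}; ◇(p ∨ □p) there: w0:F. ✗

{w0, w1, w2, w3, w4, w5, w6}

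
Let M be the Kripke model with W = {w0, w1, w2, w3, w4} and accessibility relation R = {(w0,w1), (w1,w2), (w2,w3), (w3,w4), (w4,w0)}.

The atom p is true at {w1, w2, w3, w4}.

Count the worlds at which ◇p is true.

w0: successors {w1}; p there: w1:T. ✓
w1: successors {w2}; p there: w2:T. ✓
w2: successors {w3}; p there: w3:T. ✓
w3: successors {w4}; p there: w4:T. ✓
w4: successors {w0}; p there: w0:F. ✗
Satisfying worlds: {w0, w1, w2, w3}.

4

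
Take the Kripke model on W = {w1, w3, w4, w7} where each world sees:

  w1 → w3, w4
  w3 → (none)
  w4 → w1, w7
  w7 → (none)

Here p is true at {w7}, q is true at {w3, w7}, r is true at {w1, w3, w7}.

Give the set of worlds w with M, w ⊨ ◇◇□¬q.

w1: successors {w3, w4}; ◇□¬q there: w3:F, w4:T. ✓
w3: no successors, so ◇◇□¬q fails. ✗
w4: successors {w1, w7}; ◇□¬q there: w1:T, w7:F. ✓
w7: no successors, so ◇◇□¬q fails. ✗

{w1, w4}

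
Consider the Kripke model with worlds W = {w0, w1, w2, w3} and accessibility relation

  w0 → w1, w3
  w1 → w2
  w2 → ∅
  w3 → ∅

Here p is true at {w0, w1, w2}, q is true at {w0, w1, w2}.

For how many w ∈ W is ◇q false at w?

2

w0: successors {w1, w3}; q there: w1:T, w3:F. ✓
w1: successors {w2}; q there: w2:T. ✓
w2: no successors, so ◇q fails. ✗
w3: no successors, so ◇q fails. ✗
Satisfying worlds: {w0, w1}.
So ◇q fails at the other 2 worlds.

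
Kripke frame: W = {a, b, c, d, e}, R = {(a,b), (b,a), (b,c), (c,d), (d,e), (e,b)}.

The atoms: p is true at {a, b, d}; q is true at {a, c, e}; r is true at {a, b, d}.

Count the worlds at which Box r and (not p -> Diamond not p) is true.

a: Box r is T, not p -> Diamond not p is T. ✓
b: Box r is F, not p -> Diamond not p is T. ✗
c: Box r is T, not p -> Diamond not p is F. ✗
d: Box r is F, not p -> Diamond not p is T. ✗
e: Box r is T, not p -> Diamond not p is F. ✗
Satisfying worlds: {a}.

1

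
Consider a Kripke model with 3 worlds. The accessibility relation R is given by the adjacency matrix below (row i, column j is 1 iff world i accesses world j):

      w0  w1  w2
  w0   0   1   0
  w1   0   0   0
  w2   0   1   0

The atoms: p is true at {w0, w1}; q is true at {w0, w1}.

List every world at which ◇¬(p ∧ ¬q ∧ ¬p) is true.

{w0, w2}

w0: successors {w1}; ¬(p ∧ ¬q ∧ ¬p) there: w1:T. ✓
w1: no successors, so ◇¬(p ∧ ¬q ∧ ¬p) fails. ✗
w2: successors {w1}; ¬(p ∧ ¬q ∧ ¬p) there: w1:T. ✓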